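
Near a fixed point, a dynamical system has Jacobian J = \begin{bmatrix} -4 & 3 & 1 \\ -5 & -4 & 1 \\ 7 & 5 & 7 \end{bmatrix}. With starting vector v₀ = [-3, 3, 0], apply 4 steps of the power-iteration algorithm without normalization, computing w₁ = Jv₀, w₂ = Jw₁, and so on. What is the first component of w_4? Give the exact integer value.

2409

w1 = Jv₀ = ((-4)·(-3) + 3·3 + 1·0; (-5)·(-3) + (-4)·3 + 1·0; 7·(-3) + 5·3 + 7·0) = (21, 3, -6)
w2 = Jw1 = ((-4)·21 + 3·3 + 1·(-6); (-5)·21 + (-4)·3 + 1·(-6); 7·21 + 5·3 + 7·(-6)) = (-81, -123, 120)
w3 = Jw2 = (75, 1017, -342)
w4 = Jw3 = (2409, -4785, 3216)
The requested component of w4 is 2409.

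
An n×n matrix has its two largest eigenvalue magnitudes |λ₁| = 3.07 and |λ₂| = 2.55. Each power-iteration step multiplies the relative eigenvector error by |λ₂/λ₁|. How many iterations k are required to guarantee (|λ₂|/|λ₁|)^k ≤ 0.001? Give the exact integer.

|λ₂/λ₁| = 2.55/3.07 = 0.83062
Need k ≥ ln(0.001) / ln(0.83062) = -6.9078 / -0.1856 ≈ 37.222
Smallest integer k satisfying the bound: 38

38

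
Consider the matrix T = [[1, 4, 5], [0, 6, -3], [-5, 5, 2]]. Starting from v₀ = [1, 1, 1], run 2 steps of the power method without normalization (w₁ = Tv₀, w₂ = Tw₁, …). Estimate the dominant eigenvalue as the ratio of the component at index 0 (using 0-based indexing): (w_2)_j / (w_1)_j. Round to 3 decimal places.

3.200

w1 = Tv₀ = (1·1 + 4·1 + 5·1; 0·1 + 6·1 + (-3)·1; (-5)·1 + 5·1 + 2·1) = (10, 3, 2)
w2 = Tw1 = (1·10 + 4·3 + 5·2; 0·10 + 6·3 + (-3)·2; (-5)·10 + 5·3 + 2·2) = (32, 12, -31)
Ratio at component: 32 / 10 = 3.200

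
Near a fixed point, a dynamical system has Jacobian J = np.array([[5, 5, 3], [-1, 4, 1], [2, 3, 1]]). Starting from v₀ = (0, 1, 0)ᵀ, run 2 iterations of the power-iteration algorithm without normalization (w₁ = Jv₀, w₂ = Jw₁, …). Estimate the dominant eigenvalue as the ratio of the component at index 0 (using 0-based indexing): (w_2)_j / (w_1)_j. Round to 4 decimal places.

10.8000

w1 = Jv₀ = (5, 4, 3)
w2 = Jw1 = (54, 14, 25)
Ratio at component: 54 / 5 = 10.8000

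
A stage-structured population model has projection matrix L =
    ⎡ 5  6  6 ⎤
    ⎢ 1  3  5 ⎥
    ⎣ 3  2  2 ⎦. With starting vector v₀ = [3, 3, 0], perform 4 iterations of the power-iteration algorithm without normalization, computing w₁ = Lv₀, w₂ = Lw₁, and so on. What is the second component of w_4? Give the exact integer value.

15864

w1 = Lv₀ = (5·3 + 6·3 + 6·0; 1·3 + 3·3 + 5·0; 3·3 + 2·3 + 2·0) = (33, 12, 15)
w2 = Lw1 = (5·33 + 6·12 + 6·15; 1·33 + 3·12 + 5·15; 3·33 + 2·12 + 2·15) = (327, 144, 153)
w3 = Lw2 = (3417, 1524, 1575)
w4 = Lw3 = (35679, 15864, 16449)
The requested component of w4 is 15864.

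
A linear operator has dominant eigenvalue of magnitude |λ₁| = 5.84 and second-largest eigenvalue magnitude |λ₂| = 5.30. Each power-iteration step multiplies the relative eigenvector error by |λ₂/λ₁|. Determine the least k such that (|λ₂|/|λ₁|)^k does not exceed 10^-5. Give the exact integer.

|λ₂/λ₁| = 5.30/5.84 = 0.90753
Need k ≥ ln(10^-5) / ln(0.90753) = -11.5129 / -0.0970 ≈ 118.661
Smallest integer k satisfying the bound: 119

119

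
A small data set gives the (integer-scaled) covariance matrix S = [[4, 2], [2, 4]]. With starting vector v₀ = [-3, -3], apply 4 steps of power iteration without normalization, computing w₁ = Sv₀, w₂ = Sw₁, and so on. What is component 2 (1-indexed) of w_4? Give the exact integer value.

-3888

w1 = Sv₀ = (-18, -18)
w2 = Sw1 = (-108, -108)
w3 = Sw2 = (-648, -648)
w4 = Sw3 = (-3888, -3888)
The requested component of w4 is -3888.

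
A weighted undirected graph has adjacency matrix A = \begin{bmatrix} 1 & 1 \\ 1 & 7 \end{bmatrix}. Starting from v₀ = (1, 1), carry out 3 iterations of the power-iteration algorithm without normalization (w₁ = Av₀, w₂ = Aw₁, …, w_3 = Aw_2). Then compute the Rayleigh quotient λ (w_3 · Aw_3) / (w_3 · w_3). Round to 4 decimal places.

7.1623

w1 = Av₀ = (1·1 + 1·1; 1·1 + 7·1) = (2, 8)
w2 = Aw1 = (1·2 + 1·8; 1·2 + 7·8) = (10, 58)
w3 = Aw2 = (68, 416)
Aw3 = (484, 2980)
w3·Aw3 = 68·484 + 416·2980 = 1272592; w3·w3 = 68·68 + 416·416 = 177680
λ ≈ 1272592/177680 = 7.1623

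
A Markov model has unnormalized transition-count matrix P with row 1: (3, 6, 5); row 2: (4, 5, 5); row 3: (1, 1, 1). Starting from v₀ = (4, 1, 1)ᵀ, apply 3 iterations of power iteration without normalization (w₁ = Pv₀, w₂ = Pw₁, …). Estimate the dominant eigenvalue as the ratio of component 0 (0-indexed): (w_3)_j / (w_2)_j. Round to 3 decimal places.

λ ≈ 10.008

w1 = Pv₀ = (23, 26, 6)
w2 = Pw1 = (255, 252, 55)
w3 = Pw2 = (2552, 2555, 562)
Ratio at component: 2552 / 255 = 10.008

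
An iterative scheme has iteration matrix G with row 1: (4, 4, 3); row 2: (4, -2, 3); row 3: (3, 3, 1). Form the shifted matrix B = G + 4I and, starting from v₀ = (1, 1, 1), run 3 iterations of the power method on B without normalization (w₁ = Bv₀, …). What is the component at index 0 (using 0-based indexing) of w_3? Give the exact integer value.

2337

B = G + 4I has rows (8, 4, 3); (4, 2, 3); (3, 3, 5)
w1 = Bv₀ = (8·1 + 4·1 + 3·1; 4·1 + 2·1 + 3·1; 3·1 + 3·1 + 5·1) = (15, 9, 11)
w2 = Bw1 = (8·15 + 4·9 + 3·11; 4·15 + 2·9 + 3·11; 3·15 + 3·9 + 5·11) = (189, 111, 127)
w3 = Bw2 = (2337, 1359, 1535)
Requested component of w3: 2337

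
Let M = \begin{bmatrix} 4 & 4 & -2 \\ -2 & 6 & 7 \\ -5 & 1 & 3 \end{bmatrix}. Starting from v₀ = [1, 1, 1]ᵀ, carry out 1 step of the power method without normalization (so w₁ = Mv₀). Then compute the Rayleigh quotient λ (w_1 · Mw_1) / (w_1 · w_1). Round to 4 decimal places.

w1 = Mv₀ = (4·1 + 4·1 + (-2)·1; (-2)·1 + 6·1 + 7·1; (-5)·1 + 1·1 + 3·1) = (6, 11, -1)
Mw1 = (70, 47, -22)
w1·Mw1 = 6·70 + 11·47 + (-1)·(-22) = 959; w1·w1 = 6·6 + 11·11 + (-1)·(-1) = 158
λ ≈ 959/158 = 6.0696

6.0696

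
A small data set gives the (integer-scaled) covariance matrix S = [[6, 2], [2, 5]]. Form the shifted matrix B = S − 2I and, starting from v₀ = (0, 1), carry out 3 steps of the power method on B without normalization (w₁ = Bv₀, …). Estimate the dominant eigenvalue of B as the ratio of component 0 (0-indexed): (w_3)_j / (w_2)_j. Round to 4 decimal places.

B = S − 2I has rows (4, 2); (2, 3)
w1 = Bv₀ = (4·0 + 2·1; 2·0 + 3·1) = (2, 3)
w2 = Bw1 = (4·2 + 2·3; 2·2 + 3·3) = (14, 13)
w3 = Bw2 = (82, 67)
Ratio: 82/14 = 5.8571

μ ≈ 5.8571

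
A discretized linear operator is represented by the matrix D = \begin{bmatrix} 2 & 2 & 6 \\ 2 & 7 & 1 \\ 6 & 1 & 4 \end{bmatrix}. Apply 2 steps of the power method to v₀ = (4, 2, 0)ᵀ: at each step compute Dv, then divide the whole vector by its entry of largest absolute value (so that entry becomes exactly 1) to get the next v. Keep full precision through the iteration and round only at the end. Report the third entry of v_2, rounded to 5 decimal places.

Dv0 = (12.000000, 22.000000, 26.000000); divide by 26.000000 → v1 = (0.461538, 0.846154, 1.000000)
Dv1 = (8.615385, 7.846154, 7.615385); divide by 8.615385 → v2 = (1.000000, 0.910714, 0.883929)
Requested entry of v2: 198/224 = 0.88393

0.88393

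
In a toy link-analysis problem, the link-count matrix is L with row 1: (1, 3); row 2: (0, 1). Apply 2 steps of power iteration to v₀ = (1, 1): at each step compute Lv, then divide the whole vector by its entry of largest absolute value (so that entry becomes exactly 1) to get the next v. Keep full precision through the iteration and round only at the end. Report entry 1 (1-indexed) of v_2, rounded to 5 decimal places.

Lv0 = (4.000000, 1.000000); divide by 4.000000 → v1 = (1.000000, 0.250000)
Lv1 = (1.750000, 0.250000); divide by 1.750000 → v2 = (1.000000, 0.142857)
Requested entry of v2: 7/7 = 1.00000

1.00000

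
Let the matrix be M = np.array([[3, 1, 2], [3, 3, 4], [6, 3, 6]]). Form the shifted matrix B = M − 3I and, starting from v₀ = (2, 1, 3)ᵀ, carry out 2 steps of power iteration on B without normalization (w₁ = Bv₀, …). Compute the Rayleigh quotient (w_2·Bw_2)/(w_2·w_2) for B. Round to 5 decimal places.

B = M − 3I has rows (0, 1, 2); (3, 0, 4); (6, 3, 3)
w1 = Bv₀ = (7, 18, 24)
w2 = Bw1 = (66, 117, 168)
Bw2 = (453, 870, 1251)
w2·Bw2 = 341856; w2·w2 = 46269; μ ≈ 341856/46269 = 7.38845

7.38845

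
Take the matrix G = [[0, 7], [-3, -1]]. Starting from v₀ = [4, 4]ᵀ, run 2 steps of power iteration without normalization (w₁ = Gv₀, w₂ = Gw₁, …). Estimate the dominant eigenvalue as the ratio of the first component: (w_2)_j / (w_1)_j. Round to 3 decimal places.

λ ≈ -4.000

w1 = Gv₀ = (28, -16)
w2 = Gw1 = (-112, -68)
Ratio at component: -112 / 28 = -4.000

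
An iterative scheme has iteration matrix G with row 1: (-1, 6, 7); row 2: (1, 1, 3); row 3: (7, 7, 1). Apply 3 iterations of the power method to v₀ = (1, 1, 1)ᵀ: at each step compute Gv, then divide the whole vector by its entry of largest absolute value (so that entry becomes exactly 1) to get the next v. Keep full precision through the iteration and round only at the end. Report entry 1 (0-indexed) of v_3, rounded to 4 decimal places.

Gv0 = (12.00000, 5.00000, 15.00000); divide by 15.00000 → v1 = (0.80000, 0.33333, 1.00000)
Gv1 = (8.20000, 4.13333, 8.93333); divide by 8.93333 → v2 = (0.91791, 0.46269, 1.00000)
Gv2 = (8.85821, 4.38060, 10.66418); divide by 10.66418 → v3 = (0.83065, 0.41078, 1.00000)
Requested entry of v3: 587/1429 = 0.4108

0.4108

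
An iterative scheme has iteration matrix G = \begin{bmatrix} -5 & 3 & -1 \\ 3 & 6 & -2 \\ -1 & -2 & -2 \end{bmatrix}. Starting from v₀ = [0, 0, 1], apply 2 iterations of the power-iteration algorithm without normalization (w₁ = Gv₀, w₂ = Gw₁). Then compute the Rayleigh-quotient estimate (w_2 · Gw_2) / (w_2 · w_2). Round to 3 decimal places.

4.291

w1 = Gv₀ = (-1, -2, -2)
w2 = Gw1 = (1, -11, 9)
Gw2 = (-47, -81, 3)
w2·Gw2 = 1·(-47) + (-11)·(-81) + 9·3 = 871; w2·w2 = 1·1 + (-11)·(-11) + 9·9 = 203
λ ≈ 871/203 = 4.291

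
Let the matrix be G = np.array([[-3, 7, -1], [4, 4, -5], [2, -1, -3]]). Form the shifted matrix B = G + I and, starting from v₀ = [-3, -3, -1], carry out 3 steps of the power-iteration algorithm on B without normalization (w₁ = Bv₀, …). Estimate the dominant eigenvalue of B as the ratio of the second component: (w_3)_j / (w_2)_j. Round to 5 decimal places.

7.98137

B = G + I has rows (-2, 7, -1); (4, 5, -5); (2, -1, -2)
w1 = Bv₀ = (-14, -22, -1)
w2 = Bw1 = (-125, -161, -4)
w3 = Bw2 = (-873, -1285, -81)
Ratio: -1285/-161 = 7.98137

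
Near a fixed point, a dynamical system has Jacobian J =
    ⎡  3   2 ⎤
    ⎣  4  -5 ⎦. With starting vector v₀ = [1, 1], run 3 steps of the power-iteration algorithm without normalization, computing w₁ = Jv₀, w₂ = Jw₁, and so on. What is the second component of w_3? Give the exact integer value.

-73

w1 = Jv₀ = (3·1 + 2·1; 4·1 + (-5)·1) = (5, -1)
w2 = Jw1 = (3·5 + 2·(-1); 4·5 + (-5)·(-1)) = (13, 25)
w3 = Jw2 = (89, -73)
The requested component of w3 is -73.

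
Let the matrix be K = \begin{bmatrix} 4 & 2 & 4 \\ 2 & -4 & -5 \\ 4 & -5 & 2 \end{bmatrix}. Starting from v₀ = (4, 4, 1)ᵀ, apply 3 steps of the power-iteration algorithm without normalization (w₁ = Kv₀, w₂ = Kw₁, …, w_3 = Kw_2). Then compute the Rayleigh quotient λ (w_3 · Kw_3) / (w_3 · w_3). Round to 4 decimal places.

w1 = Kv₀ = (4·4 + 2·4 + 4·1; 2·4 + (-4)·4 + (-5)·1; 4·4 + (-5)·4 + 2·1) = (28, -13, -2)
w2 = Kw1 = (4·28 + 2·(-13) + 4·(-2); 2·28 + (-4)·(-13) + (-5)·(-2); 4·28 + (-5)·(-13) + 2·(-2)) = (78, 118, 173)
w3 = Kw2 = (1240, -1181, 68)
Kw3 = (2870, 6864, 11001)
w3·Kw3 = 1240·2870 + (-1181)·6864 + 68·11001 = -3799516; w3·w3 = 1240·1240 + (-1181)·(-1181) + 68·68 = 2936985
λ ≈ -3799516/2936985 = -1.2937

-1.2937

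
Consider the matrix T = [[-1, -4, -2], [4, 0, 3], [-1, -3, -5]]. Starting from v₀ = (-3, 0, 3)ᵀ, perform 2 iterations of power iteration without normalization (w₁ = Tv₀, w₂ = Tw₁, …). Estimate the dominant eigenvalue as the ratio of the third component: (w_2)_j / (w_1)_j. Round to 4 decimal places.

λ ≈ -6.0000

w1 = Tv₀ = ((-1)·(-3) + (-4)·0 + (-2)·3; 4·(-3) + 0·0 + 3·3; (-1)·(-3) + (-3)·0 + (-5)·3) = (-3, -3, -12)
w2 = Tw1 = ((-1)·(-3) + (-4)·(-3) + (-2)·(-12); 4·(-3) + 0·(-3) + 3·(-12); (-1)·(-3) + (-3)·(-3) + (-5)·(-12)) = (39, -48, 72)
Ratio at component: 72 / -12 = -6.0000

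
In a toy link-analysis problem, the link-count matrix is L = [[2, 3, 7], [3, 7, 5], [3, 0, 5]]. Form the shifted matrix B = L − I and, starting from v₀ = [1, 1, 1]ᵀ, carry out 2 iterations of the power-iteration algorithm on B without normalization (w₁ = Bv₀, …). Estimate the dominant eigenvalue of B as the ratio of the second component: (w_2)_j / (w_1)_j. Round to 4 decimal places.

10.8571

B = L − I has rows (1, 3, 7); (3, 6, 5); (3, 0, 4)
w1 = Bv₀ = (1·1 + 3·1 + 7·1; 3·1 + 6·1 + 5·1; 3·1 + 0·1 + 4·1) = (11, 14, 7)
w2 = Bw1 = (1·11 + 3·14 + 7·7; 3·11 + 6·14 + 5·7; 3·11 + 0·14 + 4·7) = (102, 152, 61)
Ratio: 152/14 = 10.8571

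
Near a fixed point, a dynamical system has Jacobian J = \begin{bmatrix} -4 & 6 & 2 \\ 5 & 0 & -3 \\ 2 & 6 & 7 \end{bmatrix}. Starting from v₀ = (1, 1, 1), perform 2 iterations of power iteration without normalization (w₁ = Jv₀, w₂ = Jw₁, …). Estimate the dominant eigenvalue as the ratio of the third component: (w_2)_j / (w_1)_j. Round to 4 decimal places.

λ ≈ 8.3333

w1 = Jv₀ = ((-4)·1 + 6·1 + 2·1; 5·1 + 0·1 + (-3)·1; 2·1 + 6·1 + 7·1) = (4, 2, 15)
w2 = Jw1 = ((-4)·4 + 6·2 + 2·15; 5·4 + 0·2 + (-3)·15; 2·4 + 6·2 + 7·15) = (26, -25, 125)
Ratio at component: 125 / 15 = 8.3333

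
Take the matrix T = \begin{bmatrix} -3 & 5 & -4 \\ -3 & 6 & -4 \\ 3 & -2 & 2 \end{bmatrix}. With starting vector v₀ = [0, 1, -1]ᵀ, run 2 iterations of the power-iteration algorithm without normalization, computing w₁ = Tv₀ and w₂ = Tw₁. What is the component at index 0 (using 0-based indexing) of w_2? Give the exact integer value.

w1 = Tv₀ = ((-3)·0 + 5·1 + (-4)·(-1); (-3)·0 + 6·1 + (-4)·(-1); 3·0 + (-2)·1 + 2·(-1)) = (9, 10, -4)
w2 = Tw1 = ((-3)·9 + 5·10 + (-4)·(-4); (-3)·9 + 6·10 + (-4)·(-4); 3·9 + (-2)·10 + 2·(-4)) = (39, 49, -1)
The requested component of w2 is 39.

39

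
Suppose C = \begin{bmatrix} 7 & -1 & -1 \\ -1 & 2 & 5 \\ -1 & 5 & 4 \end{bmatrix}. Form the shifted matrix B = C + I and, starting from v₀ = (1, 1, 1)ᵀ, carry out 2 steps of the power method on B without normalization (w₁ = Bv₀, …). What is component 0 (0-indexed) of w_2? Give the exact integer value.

32

B = C + I has rows (8, -1, -1); (-1, 3, 5); (-1, 5, 5)
w1 = Bv₀ = (6, 7, 9)
w2 = Bw1 = (32, 60, 74)
Requested component of w2: 32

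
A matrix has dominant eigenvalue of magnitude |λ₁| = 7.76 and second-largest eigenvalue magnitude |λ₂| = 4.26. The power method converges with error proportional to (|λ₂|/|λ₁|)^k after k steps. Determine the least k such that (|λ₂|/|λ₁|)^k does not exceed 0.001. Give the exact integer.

12

|λ₂/λ₁| = 4.26/7.76 = 0.54897
Need k ≥ ln(0.001) / ln(0.54897) = -6.9078 / -0.5997 ≈ 11.518
Smallest integer k satisfying the bound: 12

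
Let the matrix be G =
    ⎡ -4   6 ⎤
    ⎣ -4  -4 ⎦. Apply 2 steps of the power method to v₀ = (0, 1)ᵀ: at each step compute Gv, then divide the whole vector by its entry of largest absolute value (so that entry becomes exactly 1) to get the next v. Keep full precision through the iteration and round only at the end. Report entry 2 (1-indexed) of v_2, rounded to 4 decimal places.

Gv0 = (6.00000, -4.00000); divide by 6.00000 → v1 = (1.00000, -0.66667)
Gv1 = (-8.00000, -1.33333); divide by -8.00000 → v2 = (1.00000, 0.16667)
Requested entry of v2: -8/-48 = 0.1667

0.1667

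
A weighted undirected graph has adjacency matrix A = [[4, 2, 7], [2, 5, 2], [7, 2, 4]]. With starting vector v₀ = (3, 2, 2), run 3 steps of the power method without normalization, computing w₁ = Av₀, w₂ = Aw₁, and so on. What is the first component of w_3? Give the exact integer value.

w1 = Av₀ = (4·3 + 2·2 + 7·2; 2·3 + 5·2 + 2·2; 7·3 + 2·2 + 4·2) = (30, 20, 33)
w2 = Aw1 = (4·30 + 2·20 + 7·33; 2·30 + 5·20 + 2·33; 7·30 + 2·20 + 4·33) = (391, 226, 382)
w3 = Aw2 = (4690, 2676, 4717)
The requested component of w3 is 4690.

4690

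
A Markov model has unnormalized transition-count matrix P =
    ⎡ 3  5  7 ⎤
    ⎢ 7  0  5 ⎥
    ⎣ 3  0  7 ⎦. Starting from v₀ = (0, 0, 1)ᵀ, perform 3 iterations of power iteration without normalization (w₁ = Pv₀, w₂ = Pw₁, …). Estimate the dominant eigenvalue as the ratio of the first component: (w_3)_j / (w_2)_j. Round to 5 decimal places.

12.57895

w1 = Pv₀ = (7, 5, 7)
w2 = Pw1 = (95, 84, 70)
w3 = Pw2 = (1195, 1015, 775)
Ratio at component: 1195 / 95 = 12.57895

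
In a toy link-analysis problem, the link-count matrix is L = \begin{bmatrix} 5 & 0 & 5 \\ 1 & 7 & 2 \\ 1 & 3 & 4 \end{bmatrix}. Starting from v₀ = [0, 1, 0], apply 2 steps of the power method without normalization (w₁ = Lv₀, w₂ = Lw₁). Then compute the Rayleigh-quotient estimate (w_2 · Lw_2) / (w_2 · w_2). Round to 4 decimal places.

w1 = Lv₀ = (5·0 + 0·1 + 5·0; 1·0 + 7·1 + 2·0; 1·0 + 3·1 + 4·0) = (0, 7, 3)
w2 = Lw1 = (5·0 + 0·7 + 5·3; 1·0 + 7·7 + 2·3; 1·0 + 3·7 + 4·3) = (15, 55, 33)
Lw2 = (240, 466, 312)
w2·Lw2 = 15·240 + 55·466 + 33·312 = 39526; w2·w2 = 15·15 + 55·55 + 33·33 = 4339
λ ≈ 39526/4339 = 9.1095

λ ≈ 9.1095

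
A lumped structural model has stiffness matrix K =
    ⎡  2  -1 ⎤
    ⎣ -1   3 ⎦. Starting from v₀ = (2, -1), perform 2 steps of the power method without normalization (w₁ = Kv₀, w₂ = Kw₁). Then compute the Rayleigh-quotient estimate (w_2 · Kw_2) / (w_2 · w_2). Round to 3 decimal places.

λ ≈ 3.600

w1 = Kv₀ = (5, -5)
w2 = Kw1 = (15, -20)
Kw2 = (50, -75)
w2·Kw2 = 15·50 + (-20)·(-75) = 2250; w2·w2 = 15·15 + (-20)·(-20) = 625
λ ≈ 2250/625 = 3.600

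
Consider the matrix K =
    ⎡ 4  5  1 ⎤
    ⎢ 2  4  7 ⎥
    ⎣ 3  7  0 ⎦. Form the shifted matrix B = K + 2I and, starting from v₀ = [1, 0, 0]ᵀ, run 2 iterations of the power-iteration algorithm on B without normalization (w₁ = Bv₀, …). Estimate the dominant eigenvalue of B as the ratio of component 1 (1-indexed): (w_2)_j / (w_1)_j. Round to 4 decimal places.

B = K + 2I has rows (6, 5, 1); (2, 6, 7); (3, 7, 2)
w1 = Bv₀ = (6·1 + 5·0 + 1·0; 2·1 + 6·0 + 7·0; 3·1 + 7·0 + 2·0) = (6, 2, 3)
w2 = Bw1 = (6·6 + 5·2 + 1·3; 2·6 + 6·2 + 7·3; 3·6 + 7·2 + 2·3) = (49, 45, 38)
Ratio: 49/6 = 8.1667

8.1667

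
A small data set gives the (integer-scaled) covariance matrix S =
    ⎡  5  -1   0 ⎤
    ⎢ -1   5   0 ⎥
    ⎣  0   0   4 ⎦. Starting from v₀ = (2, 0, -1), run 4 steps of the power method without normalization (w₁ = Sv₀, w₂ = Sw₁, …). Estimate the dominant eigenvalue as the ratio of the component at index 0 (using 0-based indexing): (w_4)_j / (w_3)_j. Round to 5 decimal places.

λ ≈ 5.54286

w1 = Sv₀ = (5·2 + (-1)·0 + 0·(-1); (-1)·2 + 5·0 + 0·(-1); 0·2 + 0·0 + 4·(-1)) = (10, -2, -4)
w2 = Sw1 = (5·10 + (-1)·(-2) + 0·(-4); (-1)·10 + 5·(-2) + 0·(-4); 0·10 + 0·(-2) + 4·(-4)) = (52, -20, -16)
w3 = Sw2 = (280, -152, -64)
w4 = Sw3 = (1552, -1040, -256)
Ratio at component: 1552 / 280 = 5.54286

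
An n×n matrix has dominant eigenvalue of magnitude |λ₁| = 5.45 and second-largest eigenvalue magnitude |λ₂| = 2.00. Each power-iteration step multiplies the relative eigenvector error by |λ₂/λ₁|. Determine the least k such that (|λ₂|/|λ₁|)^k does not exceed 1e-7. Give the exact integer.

|λ₂/λ₁| = 2.00/5.45 = 0.36697
Need k ≥ ln(1e-7) / ln(0.36697) = -16.1181 / -1.0025 ≈ 16.078
Smallest integer k satisfying the bound: 17

17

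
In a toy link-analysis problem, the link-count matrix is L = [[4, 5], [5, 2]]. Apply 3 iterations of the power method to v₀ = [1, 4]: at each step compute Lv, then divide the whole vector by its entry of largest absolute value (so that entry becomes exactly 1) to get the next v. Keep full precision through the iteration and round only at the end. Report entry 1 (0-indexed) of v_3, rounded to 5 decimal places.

0.79840

Lv0 = (24.000000, 13.000000); divide by 24.000000 → v1 = (1.000000, 0.541667)
Lv1 = (6.708333, 6.083333); divide by 6.708333 → v2 = (1.000000, 0.906832)
Lv2 = (8.534161, 6.813665); divide by 8.534161 → v3 = (1.000000, 0.798399)
Requested entry of v3: 1097/1374 = 0.79840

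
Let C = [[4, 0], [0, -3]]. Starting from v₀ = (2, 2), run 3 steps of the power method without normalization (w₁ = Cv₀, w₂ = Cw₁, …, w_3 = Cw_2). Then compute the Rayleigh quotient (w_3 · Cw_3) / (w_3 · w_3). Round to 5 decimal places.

2.94238

w1 = Cv₀ = (8, -6)
w2 = Cw1 = (32, 18)
w3 = Cw2 = (128, -54)
Cw3 = (512, 162)
w3·Cw3 = 128·512 + (-54)·162 = 56788; w3·w3 = 128·128 + (-54)·(-54) = 19300
λ ≈ 56788/19300 = 2.94238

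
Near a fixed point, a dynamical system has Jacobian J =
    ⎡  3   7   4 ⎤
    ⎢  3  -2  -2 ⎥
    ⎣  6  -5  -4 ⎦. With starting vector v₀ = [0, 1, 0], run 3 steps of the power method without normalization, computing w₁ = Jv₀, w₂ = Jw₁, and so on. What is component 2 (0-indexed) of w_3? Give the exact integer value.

w1 = Jv₀ = (7, -2, -5)
w2 = Jw1 = (-13, 35, 72)
w3 = Jw2 = (494, -253, -541)
The requested component of w3 is -541.

-541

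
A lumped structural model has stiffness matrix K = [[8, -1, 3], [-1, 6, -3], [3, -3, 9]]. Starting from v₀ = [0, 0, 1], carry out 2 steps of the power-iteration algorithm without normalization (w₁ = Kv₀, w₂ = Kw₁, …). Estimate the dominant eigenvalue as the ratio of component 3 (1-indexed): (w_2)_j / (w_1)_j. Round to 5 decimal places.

w1 = Kv₀ = (8·0 + (-1)·0 + 3·1; (-1)·0 + 6·0 + (-3)·1; 3·0 + (-3)·0 + 9·1) = (3, -3, 9)
w2 = Kw1 = (8·3 + (-1)·(-3) + 3·9; (-1)·3 + 6·(-3) + (-3)·9; 3·3 + (-3)·(-3) + 9·9) = (54, -48, 99)
Ratio at component: 99 / 9 = 11.00000

11.00000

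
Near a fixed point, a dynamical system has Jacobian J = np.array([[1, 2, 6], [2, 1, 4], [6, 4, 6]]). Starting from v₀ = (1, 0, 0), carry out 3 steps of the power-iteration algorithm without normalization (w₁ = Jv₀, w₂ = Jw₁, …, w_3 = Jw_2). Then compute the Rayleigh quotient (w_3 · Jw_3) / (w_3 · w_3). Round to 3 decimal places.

w1 = Jv₀ = (1, 2, 6)
w2 = Jw1 = (41, 28, 50)
w3 = Jw2 = (397, 310, 658)
Jw3 = (4965, 3736, 7570)
w3·Jw3 = 397·4965 + 310·3736 + 658·7570 = 8110325; w3·w3 = 397·397 + 310·310 + 658·658 = 686673
λ ≈ 8110325/686673 = 11.811

11.811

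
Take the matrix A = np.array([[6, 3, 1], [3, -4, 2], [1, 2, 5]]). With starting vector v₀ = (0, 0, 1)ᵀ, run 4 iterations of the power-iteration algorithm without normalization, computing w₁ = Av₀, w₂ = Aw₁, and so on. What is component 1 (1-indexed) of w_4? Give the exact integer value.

1332

w1 = Av₀ = (1, 2, 5)
w2 = Aw1 = (17, 5, 30)
w3 = Aw2 = (147, 91, 177)
w4 = Aw3 = (1332, 431, 1214)
The requested component of w4 is 1332.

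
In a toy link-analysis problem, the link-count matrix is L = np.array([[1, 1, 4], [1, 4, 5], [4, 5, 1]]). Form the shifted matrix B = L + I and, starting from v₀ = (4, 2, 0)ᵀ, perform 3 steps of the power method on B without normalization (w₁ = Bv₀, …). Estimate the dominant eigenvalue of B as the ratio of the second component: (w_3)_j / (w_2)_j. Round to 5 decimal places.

9.51429

B = L + I has rows (2, 1, 4); (1, 5, 5); (4, 5, 2)
w1 = Bv₀ = (10, 14, 26)
w2 = Bw1 = (138, 210, 162)
w3 = Bw2 = (1134, 1998, 1926)
Ratio: 1998/210 = 9.51429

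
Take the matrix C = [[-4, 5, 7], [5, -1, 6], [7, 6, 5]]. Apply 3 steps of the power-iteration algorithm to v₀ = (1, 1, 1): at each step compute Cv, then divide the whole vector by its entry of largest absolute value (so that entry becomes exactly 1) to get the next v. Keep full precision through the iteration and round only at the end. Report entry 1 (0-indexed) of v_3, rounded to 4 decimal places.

Cv0 = (8.00000, 10.00000, 18.00000); divide by 18.00000 → v1 = (0.44444, 0.55556, 1.00000)
Cv1 = (8.00000, 7.66667, 11.44444); divide by 11.44444 → v2 = (0.69903, 0.66990, 1.00000)
Cv2 = (7.55340, 8.82524, 13.91262); divide by 13.91262 → v3 = (0.54292, 0.63433, 1.00000)
Requested entry of v3: 1818/2866 = 0.6343

0.6343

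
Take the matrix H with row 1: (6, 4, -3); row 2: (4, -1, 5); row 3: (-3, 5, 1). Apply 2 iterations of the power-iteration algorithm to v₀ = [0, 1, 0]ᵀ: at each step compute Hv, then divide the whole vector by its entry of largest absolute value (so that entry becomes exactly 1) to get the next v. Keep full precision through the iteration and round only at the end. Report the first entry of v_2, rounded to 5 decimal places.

Hv0 = (4.000000, -1.000000, 5.000000); divide by 5.000000 → v1 = (0.800000, -0.200000, 1.000000)
Hv1 = (1.000000, 8.400000, -2.400000); divide by 8.400000 → v2 = (0.119048, 1.000000, -0.285714)
Requested entry of v2: 5/42 = 0.11905

0.11905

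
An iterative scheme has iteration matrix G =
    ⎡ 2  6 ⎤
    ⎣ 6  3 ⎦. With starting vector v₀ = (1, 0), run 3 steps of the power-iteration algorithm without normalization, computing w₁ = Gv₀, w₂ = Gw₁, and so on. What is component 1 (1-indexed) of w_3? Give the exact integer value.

w1 = Gv₀ = (2, 6)
w2 = Gw1 = (40, 30)
w3 = Gw2 = (260, 330)
The requested component of w3 is 260.

260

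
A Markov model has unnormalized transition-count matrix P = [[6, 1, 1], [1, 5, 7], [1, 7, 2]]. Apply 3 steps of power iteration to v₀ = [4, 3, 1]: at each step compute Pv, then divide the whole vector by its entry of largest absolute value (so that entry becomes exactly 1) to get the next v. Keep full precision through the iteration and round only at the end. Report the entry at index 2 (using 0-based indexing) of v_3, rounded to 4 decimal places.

Pv0 = (28.00000, 26.00000, 27.00000); divide by 28.00000 → v1 = (1.00000, 0.92857, 0.96429)
Pv1 = (7.89286, 12.39286, 9.42857); divide by 12.39286 → v2 = (0.63689, 1.00000, 0.76081)
Pv2 = (5.58213, 10.96254, 9.15850); divide by 10.96254 → v3 = (0.50920, 1.00000, 0.83544)
Requested entry of v3: 3178/3804 = 0.8354

0.8354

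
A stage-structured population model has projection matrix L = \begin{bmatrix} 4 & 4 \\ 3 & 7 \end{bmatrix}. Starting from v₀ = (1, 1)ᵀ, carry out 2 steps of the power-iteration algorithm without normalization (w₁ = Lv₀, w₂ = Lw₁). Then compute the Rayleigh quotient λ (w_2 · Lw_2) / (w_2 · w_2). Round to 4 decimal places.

λ ≈ 9.2699

w1 = Lv₀ = (4·1 + 4·1; 3·1 + 7·1) = (8, 10)
w2 = Lw1 = (4·8 + 4·10; 3·8 + 7·10) = (72, 94)
Lw2 = (664, 874)
w2·Lw2 = 72·664 + 94·874 = 129964; w2·w2 = 72·72 + 94·94 = 14020
λ ≈ 129964/14020 = 9.2699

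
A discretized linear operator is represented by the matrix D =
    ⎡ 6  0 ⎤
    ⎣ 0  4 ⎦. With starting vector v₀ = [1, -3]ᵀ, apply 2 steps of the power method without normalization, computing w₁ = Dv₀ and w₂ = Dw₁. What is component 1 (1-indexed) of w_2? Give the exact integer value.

36

w1 = Dv₀ = (6, -12)
w2 = Dw1 = (36, -48)
The requested component of w2 is 36.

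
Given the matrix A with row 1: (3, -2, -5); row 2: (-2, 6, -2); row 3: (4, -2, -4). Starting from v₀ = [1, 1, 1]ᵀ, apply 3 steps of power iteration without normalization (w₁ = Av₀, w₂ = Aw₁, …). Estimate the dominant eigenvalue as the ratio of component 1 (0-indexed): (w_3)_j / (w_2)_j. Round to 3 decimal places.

w1 = Av₀ = (-4, 2, -2)
w2 = Aw1 = (-6, 24, -12)
w3 = Aw2 = (-6, 180, -24)
Ratio at component: 180 / 24 = 7.500

λ ≈ 7.500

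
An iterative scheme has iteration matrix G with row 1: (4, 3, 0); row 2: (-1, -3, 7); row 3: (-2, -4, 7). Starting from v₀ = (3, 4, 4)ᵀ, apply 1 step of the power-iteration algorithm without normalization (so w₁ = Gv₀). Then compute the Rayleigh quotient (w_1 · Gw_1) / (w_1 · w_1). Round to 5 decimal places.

w1 = Gv₀ = (4·3 + 3·4 + 0·4; (-1)·3 + (-3)·4 + 7·4; (-2)·3 + (-4)·4 + 7·4) = (24, 13, 6)
Gw1 = (135, -21, -58)
w1·Gw1 = 24·135 + 13·(-21) + 6·(-58) = 2619; w1·w1 = 24·24 + 13·13 + 6·6 = 781
λ ≈ 2619/781 = 3.35339

λ ≈ 3.35339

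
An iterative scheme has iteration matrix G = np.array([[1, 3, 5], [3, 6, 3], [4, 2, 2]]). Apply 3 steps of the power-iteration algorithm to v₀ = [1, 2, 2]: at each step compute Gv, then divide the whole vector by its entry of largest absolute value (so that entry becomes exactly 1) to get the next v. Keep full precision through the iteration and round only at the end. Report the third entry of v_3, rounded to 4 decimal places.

Gv0 = (17.00000, 21.00000, 12.00000); divide by 21.00000 → v1 = (0.80952, 1.00000, 0.57143)
Gv1 = (6.66667, 10.14286, 6.38095); divide by 10.14286 → v2 = (0.65728, 1.00000, 0.62911)
Gv2 = (6.80282, 9.85915, 5.88732); divide by 9.85915 → v3 = (0.69000, 1.00000, 0.59714)
Requested entry of v3: 1254/2100 = 0.5971

0.5971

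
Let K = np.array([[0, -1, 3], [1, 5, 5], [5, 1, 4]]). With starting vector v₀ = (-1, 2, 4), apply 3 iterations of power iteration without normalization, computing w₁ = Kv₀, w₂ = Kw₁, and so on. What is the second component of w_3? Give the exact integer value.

w1 = Kv₀ = (0·(-1) + (-1)·2 + 3·4; 1·(-1) + 5·2 + 5·4; 5·(-1) + 1·2 + 4·4) = (10, 29, 13)
w2 = Kw1 = (0·10 + (-1)·29 + 3·13; 1·10 + 5·29 + 5·13; 5·10 + 1·29 + 4·13) = (10, 220, 131)
w3 = Kw2 = (173, 1765, 794)
The requested component of w3 is 1765.

1765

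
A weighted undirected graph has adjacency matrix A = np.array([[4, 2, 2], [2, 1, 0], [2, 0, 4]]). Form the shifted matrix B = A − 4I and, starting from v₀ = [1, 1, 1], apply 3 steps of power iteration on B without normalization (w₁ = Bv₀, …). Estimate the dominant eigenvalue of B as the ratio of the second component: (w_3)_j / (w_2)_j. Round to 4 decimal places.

B = A − 4I has rows (0, 2, 2); (2, -3, 0); (2, 0, 0)
w1 = Bv₀ = (0·1 + 2·1 + 2·1; 2·1 + (-3)·1 + 0·1; 2·1 + 0·1 + 0·1) = (4, -1, 2)
w2 = Bw1 = (0·4 + 2·(-1) + 2·2; 2·4 + (-3)·(-1) + 0·2; 2·4 + 0·(-1) + 0·2) = (2, 11, 8)
w3 = Bw2 = (38, -29, 4)
Ratio: -29/11 = -2.6364

μ ≈ -2.6364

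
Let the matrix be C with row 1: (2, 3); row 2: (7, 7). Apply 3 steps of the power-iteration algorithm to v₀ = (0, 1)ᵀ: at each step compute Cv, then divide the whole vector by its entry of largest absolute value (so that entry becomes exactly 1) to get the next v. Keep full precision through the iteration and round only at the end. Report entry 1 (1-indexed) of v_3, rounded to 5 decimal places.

Cv0 = (3.000000, 7.000000); divide by 7.000000 → v1 = (0.428571, 1.000000)
Cv1 = (3.857143, 10.000000); divide by 10.000000 → v2 = (0.385714, 1.000000)
Cv2 = (3.771429, 9.700000); divide by 9.700000 → v3 = (0.388807, 1.000000)
Requested entry of v3: 264/679 = 0.38881

0.38881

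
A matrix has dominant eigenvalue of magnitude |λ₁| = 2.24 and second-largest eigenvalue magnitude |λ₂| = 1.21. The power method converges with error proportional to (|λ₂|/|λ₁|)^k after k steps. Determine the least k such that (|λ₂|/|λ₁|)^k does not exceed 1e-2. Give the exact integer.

|λ₂/λ₁| = 1.21/2.24 = 0.54018
Need k ≥ ln(1e-2) / ln(0.54018) = -4.6052 / -0.6159 ≈ 7.478
Smallest integer k satisfying the bound: 8

8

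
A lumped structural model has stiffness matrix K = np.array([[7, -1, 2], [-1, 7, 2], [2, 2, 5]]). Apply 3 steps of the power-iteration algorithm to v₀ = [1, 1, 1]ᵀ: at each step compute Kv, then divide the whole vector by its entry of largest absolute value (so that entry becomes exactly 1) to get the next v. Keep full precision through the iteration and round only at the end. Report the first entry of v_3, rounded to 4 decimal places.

0.8475

Kv0 = (8.00000, 8.00000, 9.00000); divide by 9.00000 → v1 = (0.88889, 0.88889, 1.00000)
Kv1 = (7.33333, 7.33333, 8.55556); divide by 8.55556 → v2 = (0.85714, 0.85714, 1.00000)
Kv2 = (7.14286, 7.14286, 8.42857); divide by 8.42857 → v3 = (0.84746, 0.84746, 1.00000)
Requested entry of v3: 550/649 = 0.8475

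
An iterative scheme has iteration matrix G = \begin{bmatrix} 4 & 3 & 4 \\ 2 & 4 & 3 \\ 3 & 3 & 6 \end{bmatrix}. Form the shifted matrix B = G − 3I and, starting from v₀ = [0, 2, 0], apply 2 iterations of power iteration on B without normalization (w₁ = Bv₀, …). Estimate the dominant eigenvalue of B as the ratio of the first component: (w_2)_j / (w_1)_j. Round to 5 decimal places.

B = G − 3I has rows (1, 3, 4); (2, 1, 3); (3, 3, 3)
w1 = Bv₀ = (6, 2, 6)
w2 = Bw1 = (36, 32, 42)
Ratio: 36/6 = 6.00000

6.00000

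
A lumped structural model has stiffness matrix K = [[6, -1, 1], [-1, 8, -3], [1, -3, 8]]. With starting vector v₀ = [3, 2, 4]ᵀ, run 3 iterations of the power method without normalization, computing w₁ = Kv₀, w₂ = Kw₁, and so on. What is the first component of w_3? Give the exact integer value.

w1 = Kv₀ = (6·3 + (-1)·2 + 1·4; (-1)·3 + 8·2 + (-3)·4; 1·3 + (-3)·2 + 8·4) = (20, 1, 29)
w2 = Kw1 = (6·20 + (-1)·1 + 1·29; (-1)·20 + 8·1 + (-3)·29; 1·20 + (-3)·1 + 8·29) = (148, -99, 249)
w3 = Kw2 = (1236, -1687, 2437)
The requested component of w3 is 1236.

1236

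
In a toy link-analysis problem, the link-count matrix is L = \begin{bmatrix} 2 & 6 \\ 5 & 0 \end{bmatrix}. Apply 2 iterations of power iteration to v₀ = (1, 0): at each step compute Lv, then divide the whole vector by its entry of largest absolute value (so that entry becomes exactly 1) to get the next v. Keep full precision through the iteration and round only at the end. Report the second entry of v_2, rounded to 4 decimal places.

0.2941

Lv0 = (2.00000, 5.00000); divide by 5.00000 → v1 = (0.40000, 1.00000)
Lv1 = (6.80000, 2.00000); divide by 6.80000 → v2 = (1.00000, 0.29412)
Requested entry of v2: 10/34 = 0.2941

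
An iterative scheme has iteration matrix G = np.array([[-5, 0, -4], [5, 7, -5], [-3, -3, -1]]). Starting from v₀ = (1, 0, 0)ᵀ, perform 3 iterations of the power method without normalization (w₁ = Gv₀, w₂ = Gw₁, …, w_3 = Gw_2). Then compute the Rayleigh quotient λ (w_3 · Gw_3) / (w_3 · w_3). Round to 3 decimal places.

w1 = Gv₀ = ((-5)·1 + 0·0 + (-4)·0; 5·1 + 7·0 + (-5)·0; (-3)·1 + (-3)·0 + (-1)·0) = (-5, 5, -3)
w2 = Gw1 = ((-5)·(-5) + 0·5 + (-4)·(-3); 5·(-5) + 7·5 + (-5)·(-3); (-3)·(-5) + (-3)·5 + (-1)·(-3)) = (37, 25, 3)
w3 = Gw2 = (-197, 345, -189)
Gw3 = (1741, 2375, -255)
w3·Gw3 = (-197)·1741 + 345·2375 + (-189)·(-255) = 524593; w3·w3 = (-197)·(-197) + 345·345 + (-189)·(-189) = 193555
λ ≈ 524593/193555 = 2.710

λ ≈ 2.710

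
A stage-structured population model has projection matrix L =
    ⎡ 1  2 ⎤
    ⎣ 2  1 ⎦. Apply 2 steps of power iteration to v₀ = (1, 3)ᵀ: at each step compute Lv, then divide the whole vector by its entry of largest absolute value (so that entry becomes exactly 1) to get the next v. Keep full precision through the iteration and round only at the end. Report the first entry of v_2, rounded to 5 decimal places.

Lv0 = (7.000000, 5.000000); divide by 7.000000 → v1 = (1.000000, 0.714286)
Lv1 = (2.428571, 2.714286); divide by 2.714286 → v2 = (0.894737, 1.000000)
Requested entry of v2: 17/19 = 0.89474

0.89474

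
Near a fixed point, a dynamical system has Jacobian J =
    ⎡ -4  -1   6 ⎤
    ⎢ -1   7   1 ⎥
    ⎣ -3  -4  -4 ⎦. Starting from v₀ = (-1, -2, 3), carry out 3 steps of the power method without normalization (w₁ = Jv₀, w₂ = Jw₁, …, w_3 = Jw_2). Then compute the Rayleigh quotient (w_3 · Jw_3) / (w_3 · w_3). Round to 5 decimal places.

λ ≈ 2.15788

w1 = Jv₀ = ((-4)·(-1) + (-1)·(-2) + 6·3; (-1)·(-1) + 7·(-2) + 1·3; (-3)·(-1) + (-4)·(-2) + (-4)·3) = (24, -10, -1)
w2 = Jw1 = ((-4)·24 + (-1)·(-10) + 6·(-1); (-1)·24 + 7·(-10) + 1·(-1); (-3)·24 + (-4)·(-10) + (-4)·(-1)) = (-92, -95, -28)
w3 = Jw2 = (295, -601, 768)
Jw3 = (4029, -3734, -1553)
w3·Jw3 = 295·4029 + (-601)·(-3734) + 768·(-1553) = 2239985; w3·w3 = 295·295 + (-601)·(-601) + 768·768 = 1038050
λ ≈ 2239985/1038050 = 2.15788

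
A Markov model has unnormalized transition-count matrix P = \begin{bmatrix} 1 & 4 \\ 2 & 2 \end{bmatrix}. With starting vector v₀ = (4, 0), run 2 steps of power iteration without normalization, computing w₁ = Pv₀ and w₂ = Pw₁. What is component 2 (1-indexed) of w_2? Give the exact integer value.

w1 = Pv₀ = (1·4 + 4·0; 2·4 + 2·0) = (4, 8)
w2 = Pw1 = (1·4 + 4·8; 2·4 + 2·8) = (36, 24)
The requested component of w2 is 24.

24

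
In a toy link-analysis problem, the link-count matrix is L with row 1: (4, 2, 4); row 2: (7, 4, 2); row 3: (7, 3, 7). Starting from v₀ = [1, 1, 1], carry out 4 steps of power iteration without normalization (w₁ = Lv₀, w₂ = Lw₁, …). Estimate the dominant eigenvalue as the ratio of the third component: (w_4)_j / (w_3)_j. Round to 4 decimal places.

13.1206

w1 = Lv₀ = (4·1 + 2·1 + 4·1; 7·1 + 4·1 + 2·1; 7·1 + 3·1 + 7·1) = (10, 13, 17)
w2 = Lw1 = (4·10 + 2·13 + 4·17; 7·10 + 4·13 + 2·17; 7·10 + 3·13 + 7·17) = (134, 156, 228)
w3 = Lw2 = (1760, 2018, 3002)
w4 = Lw3 = (23084, 26396, 39388)
Ratio at component: 39388 / 3002 = 13.1206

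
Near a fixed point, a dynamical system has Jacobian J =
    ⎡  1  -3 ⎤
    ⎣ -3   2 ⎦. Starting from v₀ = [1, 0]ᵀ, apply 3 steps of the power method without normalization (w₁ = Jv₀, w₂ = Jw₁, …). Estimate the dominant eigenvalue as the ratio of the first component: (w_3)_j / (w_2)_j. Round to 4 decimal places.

3.7000

w1 = Jv₀ = (1, -3)
w2 = Jw1 = (10, -9)
w3 = Jw2 = (37, -48)
Ratio at component: 37 / 10 = 3.7000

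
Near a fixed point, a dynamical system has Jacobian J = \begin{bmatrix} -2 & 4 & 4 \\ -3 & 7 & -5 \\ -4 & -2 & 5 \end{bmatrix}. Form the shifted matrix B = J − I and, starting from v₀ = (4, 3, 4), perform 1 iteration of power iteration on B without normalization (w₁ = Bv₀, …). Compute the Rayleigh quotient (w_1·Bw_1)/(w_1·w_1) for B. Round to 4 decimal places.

-0.5328

B = J − I has rows (-3, 4, 4); (-3, 6, -5); (-4, -2, 4)
w1 = Bv₀ = (16, -14, -6)
Bw1 = (-128, -102, -60)
w1·Bw1 = -260; w1·w1 = 488; μ ≈ -260/488 = -0.5328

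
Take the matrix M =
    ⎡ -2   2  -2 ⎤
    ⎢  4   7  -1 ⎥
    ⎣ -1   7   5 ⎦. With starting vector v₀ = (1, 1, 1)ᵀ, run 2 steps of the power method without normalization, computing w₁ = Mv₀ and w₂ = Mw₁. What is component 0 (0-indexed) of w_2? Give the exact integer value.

2

w1 = Mv₀ = ((-2)·1 + 2·1 + (-2)·1; 4·1 + 7·1 + (-1)·1; (-1)·1 + 7·1 + 5·1) = (-2, 10, 11)
w2 = Mw1 = ((-2)·(-2) + 2·10 + (-2)·11; 4·(-2) + 7·10 + (-1)·11; (-1)·(-2) + 7·10 + 5·11) = (2, 51, 127)
The requested component of w2 is 2.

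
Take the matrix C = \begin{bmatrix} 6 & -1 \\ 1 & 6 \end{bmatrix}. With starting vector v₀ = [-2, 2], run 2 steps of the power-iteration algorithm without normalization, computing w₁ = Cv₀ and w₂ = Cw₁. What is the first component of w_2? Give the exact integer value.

-94

w1 = Cv₀ = (6·(-2) + (-1)·2; 1·(-2) + 6·2) = (-14, 10)
w2 = Cw1 = (6·(-14) + (-1)·10; 1·(-14) + 6·10) = (-94, 46)
The requested component of w2 is -94.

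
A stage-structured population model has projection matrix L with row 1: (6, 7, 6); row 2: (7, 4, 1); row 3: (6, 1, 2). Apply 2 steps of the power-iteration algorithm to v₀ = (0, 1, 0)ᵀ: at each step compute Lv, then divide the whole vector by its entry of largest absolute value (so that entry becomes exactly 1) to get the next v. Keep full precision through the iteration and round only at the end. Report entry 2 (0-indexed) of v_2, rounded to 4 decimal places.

0.6316

Lv0 = (7.00000, 4.00000, 1.00000); divide by 7.00000 → v1 = (1.00000, 0.57143, 0.14286)
Lv1 = (10.85714, 9.42857, 6.85714); divide by 10.85714 → v2 = (1.00000, 0.86842, 0.63158)
Requested entry of v2: 48/76 = 0.6316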